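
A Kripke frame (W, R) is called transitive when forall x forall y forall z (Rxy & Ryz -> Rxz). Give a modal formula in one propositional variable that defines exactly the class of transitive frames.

□ψ → □□ψ

The condition is transitivity. The 4 schema □ψ → □□ψ defines it.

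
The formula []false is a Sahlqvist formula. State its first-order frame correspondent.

This is the Ver axiom.
It corresponds to emptiness of R: forall x forall y ~Rxy.

Emptiness of R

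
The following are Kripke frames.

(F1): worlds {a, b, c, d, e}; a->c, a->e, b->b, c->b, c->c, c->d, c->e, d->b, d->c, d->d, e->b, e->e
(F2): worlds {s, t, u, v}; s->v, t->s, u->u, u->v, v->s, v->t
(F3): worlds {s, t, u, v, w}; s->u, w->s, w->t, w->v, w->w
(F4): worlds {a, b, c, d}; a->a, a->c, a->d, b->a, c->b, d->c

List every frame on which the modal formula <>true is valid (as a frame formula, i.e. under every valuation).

(F1), (F2), (F4)

The schema corresponds to seriality: forall x exists y Rxy.
(F1): satisfies the condition.
(F2): satisfies the condition.
(F3): fails — world t has no successor.
(F4): satisfies the condition.
Valid on: (F1), (F2), (F4).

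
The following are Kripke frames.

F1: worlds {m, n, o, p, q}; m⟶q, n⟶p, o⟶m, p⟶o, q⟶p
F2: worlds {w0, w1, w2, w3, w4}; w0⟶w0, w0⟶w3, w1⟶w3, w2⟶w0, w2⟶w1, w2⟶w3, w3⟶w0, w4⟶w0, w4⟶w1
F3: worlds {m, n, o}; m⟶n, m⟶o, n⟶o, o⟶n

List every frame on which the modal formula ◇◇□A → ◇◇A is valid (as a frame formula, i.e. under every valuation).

This is the axiom for a generalized confluence (Geach) condition; its first-order frame correspondent is ∀x ∀y (xR²y → ∃w (yRw ∧ xR²w)).
F1: fails — mR²p but no w with pRw and mR²w.
F2: holds.
F3: fails — nR²n but no w with nRw and nR²w.
Valid on: F2.

F2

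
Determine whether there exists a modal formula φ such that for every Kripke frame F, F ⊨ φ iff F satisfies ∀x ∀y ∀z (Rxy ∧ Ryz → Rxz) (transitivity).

Yes, by □p → □□p

The condition is transitivity. A defining modal formula is □p → □□p.
Suppose □p→□□p is valid. Take Rxy, Ryz and set V(p)={w : Rxw}. Then □p at x, so □□p at x, so □p at y, so p at z, i.e. Rxz.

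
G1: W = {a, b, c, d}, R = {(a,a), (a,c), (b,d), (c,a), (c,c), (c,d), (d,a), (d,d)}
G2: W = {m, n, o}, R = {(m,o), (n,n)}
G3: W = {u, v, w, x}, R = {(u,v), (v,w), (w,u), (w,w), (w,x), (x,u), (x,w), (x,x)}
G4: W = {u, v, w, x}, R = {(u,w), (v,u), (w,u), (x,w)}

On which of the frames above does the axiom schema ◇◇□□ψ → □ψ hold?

Frame correspondent (Sahlqvist): ∀x ∀y ∀z ((xR²y ∧ xRz) → ∃w (yR²w ∧ z = w)) — i.e. a generalized confluence (Geach) condition.
G1: holds.
G2: holds.
G3: fails — wR²u, wRu but no t with uR²t and u=t.
G4: fails — uR²u, uRw but no t with uR²t and w=t.

G1, G2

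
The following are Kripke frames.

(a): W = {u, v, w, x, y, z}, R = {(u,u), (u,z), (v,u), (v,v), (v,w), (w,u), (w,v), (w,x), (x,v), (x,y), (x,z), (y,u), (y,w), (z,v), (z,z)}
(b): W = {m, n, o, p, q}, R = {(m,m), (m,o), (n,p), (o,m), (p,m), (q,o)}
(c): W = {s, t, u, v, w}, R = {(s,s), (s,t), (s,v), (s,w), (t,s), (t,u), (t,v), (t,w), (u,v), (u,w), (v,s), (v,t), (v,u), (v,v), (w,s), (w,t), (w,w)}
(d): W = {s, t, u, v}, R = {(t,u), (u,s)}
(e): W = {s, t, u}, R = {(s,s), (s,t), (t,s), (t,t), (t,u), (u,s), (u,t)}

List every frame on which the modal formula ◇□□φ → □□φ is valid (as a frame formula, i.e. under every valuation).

(b), (c), (e)

This is the axiom for a generalized confluence (Geach) condition; its first-order frame correspondent is ∀x ∀y ∀z ((xRy ∧ xR²z) → ∃w (yR²w ∧ z = w)).
(a): fails — vRu, vR²w but no t with uR²t and w=t.
(b): condition met.
(c): condition met.
(d): fails — tRu, tR²s but no w with uR²w and s=w.
(e): condition met.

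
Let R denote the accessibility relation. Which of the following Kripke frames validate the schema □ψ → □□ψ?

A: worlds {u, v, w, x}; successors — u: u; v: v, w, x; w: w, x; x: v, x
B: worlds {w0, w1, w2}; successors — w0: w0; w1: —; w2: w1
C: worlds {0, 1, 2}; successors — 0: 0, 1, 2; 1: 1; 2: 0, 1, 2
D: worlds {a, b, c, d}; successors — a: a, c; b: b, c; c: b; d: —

B, C

Frame correspondent (Sahlqvist): ∀x ∀y ∀z (Rxy ∧ Ryz → Rxz) — i.e. transitivity.
A: fails — Rwx and Rxv but not Rwv.
B: ✓.
C: ✓.
D: fails — Rcb and Rbc but not Rcc.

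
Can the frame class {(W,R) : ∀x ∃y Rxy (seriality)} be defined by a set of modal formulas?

Yes: it is seriality, defined by the D schema □p → ◇p.
Suppose □p→◇p is valid. At any x set V(p)=W. Then □p at x, so ◇p at x, so x has a successor.

Yes, by □p → ◇p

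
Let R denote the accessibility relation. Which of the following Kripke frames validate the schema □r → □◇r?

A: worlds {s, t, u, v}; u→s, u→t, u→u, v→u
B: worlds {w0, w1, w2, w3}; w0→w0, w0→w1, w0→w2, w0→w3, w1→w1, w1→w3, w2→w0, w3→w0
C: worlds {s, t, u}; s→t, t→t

C

Frame correspondent (Sahlqvist): ∀x ∀z (xRz → ∃w (xRw ∧ zRw)) — i.e. a generalized confluence (Geach) condition.
A: fails — uRs but no w with uRw and sRw.
B: fails — w1Rw3 but no w with w1Rw and w3Rw.
C: satisfies the condition.
Valid on: C.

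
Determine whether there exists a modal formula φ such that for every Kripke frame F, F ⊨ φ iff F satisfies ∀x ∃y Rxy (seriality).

The condition is seriality. A defining modal formula is □r → ◇r.
Suppose □r→◇r is valid. At any x set V(r)=W. Then □r at x, so ◇r at x, so x has a successor.

Yes, by □r → ◇r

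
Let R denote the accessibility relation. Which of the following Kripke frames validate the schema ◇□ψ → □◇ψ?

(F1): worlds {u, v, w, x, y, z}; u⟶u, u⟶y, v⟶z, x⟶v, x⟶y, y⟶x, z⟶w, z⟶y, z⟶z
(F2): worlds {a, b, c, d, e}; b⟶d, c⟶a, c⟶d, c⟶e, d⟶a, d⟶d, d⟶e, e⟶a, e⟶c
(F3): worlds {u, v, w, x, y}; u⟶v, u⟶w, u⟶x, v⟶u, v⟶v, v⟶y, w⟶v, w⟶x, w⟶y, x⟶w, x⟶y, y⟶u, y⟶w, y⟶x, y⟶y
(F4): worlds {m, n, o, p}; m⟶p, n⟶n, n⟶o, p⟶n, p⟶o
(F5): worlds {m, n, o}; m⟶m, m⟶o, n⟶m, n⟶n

(F3)

The schema corresponds to convergence: ∀x ∀y ∀z (Rxy ∧ Rxz → ∃w (Ryw ∧ Rzw)).
(F1): fails — Ruu and Ruy but u and y have no common successor.
(F2): fails — Rcd and Rca but d and a have no common successor.
(F3): ✓.
(F4): fails — Rnn and Rno but n and o have no common successor.
(F5): fails — Rmo and Rmo but o and o have no common successor.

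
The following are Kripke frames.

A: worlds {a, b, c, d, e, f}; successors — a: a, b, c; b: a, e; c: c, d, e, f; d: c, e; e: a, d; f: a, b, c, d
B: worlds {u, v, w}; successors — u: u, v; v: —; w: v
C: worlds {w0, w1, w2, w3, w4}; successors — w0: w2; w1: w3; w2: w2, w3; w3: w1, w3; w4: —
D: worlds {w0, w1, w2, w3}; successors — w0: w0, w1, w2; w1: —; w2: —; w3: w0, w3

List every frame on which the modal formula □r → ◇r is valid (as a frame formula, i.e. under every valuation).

The schema corresponds to seriality: ∀x ∃y Rxy.
A: satisfies the condition.
B: fails — world v has no successor.
C: fails — world w4 has no successor.
D: fails — world w1 has no successor.
Valid on: A.

A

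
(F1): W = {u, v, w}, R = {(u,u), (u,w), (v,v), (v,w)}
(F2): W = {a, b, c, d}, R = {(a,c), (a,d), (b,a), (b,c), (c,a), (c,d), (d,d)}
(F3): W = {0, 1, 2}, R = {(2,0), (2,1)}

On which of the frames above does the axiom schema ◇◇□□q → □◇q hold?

(F2), (F3)

This is the axiom for a generalized confluence (Geach) condition; its first-order frame correspondent is ∀x ∀y ∀z ((xR²y ∧ xRz) → ∃w (yR²w ∧ zRw)).
(F1): fails — uR²u, uRw but no t with uR²t and wRt.
(F2): ✓.
(F3): ✓.
Valid on: (F2), (F3).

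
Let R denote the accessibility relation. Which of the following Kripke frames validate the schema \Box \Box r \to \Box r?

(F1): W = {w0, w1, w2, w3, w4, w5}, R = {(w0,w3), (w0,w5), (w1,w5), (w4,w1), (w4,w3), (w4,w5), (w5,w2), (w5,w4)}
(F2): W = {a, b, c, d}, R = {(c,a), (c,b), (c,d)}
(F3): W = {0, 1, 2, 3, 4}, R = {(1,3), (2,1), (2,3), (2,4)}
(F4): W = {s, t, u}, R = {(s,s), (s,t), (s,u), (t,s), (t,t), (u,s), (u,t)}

This is the axiom for density; its first-order frame correspondent is \forall x \forall y (Rxy \to \exists z (Rxz \wedge Rzy)).
(F1): fails — Rw1w5 but no z with Rw1z and Rzw5.
(F2): fails — Rca but no z with Rcz and Rza.
(F3): fails — R21 but no z with R2z and Rz1.
(F4): ✓.
Valid on: (F4).

(F4)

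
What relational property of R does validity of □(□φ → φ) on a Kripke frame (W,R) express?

Suppose □(□φ→φ) is valid. Take Rxy and set V(φ)={w : Ryw}. Then at y, □φ holds; since □(□φ→φ) at x, □φ→φ at y, so φ at y, i.e. Ryy.

shift-reflexivity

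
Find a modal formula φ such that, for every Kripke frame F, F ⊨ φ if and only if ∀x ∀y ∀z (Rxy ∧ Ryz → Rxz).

□ψ → □□ψ

A defining formula is □ψ → □□ψ (the 4 axiom).
Suppose □ψ→□□ψ is valid. Take Rxy, Ryz and set V(ψ)={w : Rxw}. Then □ψ at x, so □□ψ at x, so □ψ at y, so ψ at z, i.e. Rxz.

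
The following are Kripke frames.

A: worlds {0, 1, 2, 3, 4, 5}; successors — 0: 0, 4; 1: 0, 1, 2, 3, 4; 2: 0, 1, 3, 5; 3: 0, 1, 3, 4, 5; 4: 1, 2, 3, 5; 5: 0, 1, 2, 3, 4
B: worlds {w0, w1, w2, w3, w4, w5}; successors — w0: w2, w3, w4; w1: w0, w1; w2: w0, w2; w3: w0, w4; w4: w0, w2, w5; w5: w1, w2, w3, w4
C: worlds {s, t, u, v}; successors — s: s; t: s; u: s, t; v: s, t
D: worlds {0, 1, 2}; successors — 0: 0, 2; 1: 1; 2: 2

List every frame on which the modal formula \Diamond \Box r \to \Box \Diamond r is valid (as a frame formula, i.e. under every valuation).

This is the axiom for convergence; its first-order frame correspondent is \forall x \forall y \forall z (Rxy \wedge Rxz \to \exists w (Ryw \wedge Rzw)).
A: fails — R00 and R04 but 0 and 4 have no common successor.
B: fails — Rw1w1 and Rw1w0 but w1 and w0 have no common successor.
C: condition met.
D: condition met.

C, D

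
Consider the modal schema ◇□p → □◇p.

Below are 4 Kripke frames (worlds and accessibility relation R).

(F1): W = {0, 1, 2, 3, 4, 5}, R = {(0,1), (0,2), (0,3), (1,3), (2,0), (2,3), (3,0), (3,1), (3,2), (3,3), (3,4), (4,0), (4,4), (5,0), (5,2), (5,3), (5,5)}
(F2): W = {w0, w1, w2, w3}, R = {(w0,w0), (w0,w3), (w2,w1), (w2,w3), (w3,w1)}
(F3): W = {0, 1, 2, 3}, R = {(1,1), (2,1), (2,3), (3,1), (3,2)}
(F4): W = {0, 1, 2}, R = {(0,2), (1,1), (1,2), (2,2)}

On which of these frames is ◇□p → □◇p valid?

The schema corresponds to convergence: ∀x ∀y ∀z (Rxy ∧ Rxz → ∃w (Ryw ∧ Rzw)).
(F1): fails — R34 and R31 but 4 and 1 have no common successor.
(F2): fails — Rw0w0 and Rw0w3 but w0 and w3 have no common successor.
(F3): condition met.
(F4): condition met.

(F3), (F4)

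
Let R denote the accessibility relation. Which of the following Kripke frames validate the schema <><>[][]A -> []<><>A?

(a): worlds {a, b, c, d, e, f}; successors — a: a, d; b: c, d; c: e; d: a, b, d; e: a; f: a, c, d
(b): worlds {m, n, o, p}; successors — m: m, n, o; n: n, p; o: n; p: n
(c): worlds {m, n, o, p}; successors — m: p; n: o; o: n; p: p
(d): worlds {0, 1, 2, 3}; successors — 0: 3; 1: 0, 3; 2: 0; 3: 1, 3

(a), (b), (d)

The schema corresponds to a generalized confluence (Geach) condition: forall x forall y forall z ((x R^2 y & xRz) -> exists w (y R^2 w & z R^2 w)).
(a): satisfies the condition.
(b): satisfies the condition.
(c): fails — nR²n, nRo but no w with nR²w and oR²w.
(d): satisfies the condition.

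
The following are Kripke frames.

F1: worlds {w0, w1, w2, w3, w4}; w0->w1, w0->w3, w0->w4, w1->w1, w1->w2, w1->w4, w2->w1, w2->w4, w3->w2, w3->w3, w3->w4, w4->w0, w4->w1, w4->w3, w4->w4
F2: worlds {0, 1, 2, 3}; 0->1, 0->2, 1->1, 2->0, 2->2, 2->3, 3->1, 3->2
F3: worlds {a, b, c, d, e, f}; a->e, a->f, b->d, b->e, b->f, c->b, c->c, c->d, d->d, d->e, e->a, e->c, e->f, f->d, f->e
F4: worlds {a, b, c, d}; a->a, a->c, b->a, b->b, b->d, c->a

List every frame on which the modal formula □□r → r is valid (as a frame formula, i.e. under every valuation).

The schema corresponds to a generalized confluence (Geach) condition: ∀x ∃w (xR²w ∧ x = w).
F1: condition met.
F2: condition met.
F3: fails — at b but no w with bR²w and b=w.
F4: fails — at d but no w with dR²w and d=w.

F1, F2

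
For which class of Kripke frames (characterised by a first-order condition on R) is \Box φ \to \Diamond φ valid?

Suppose □φ→◇φ is valid. At any x set V(φ)=W. Then □φ at x, so ◇φ at x, so x has a successor.

seriality: \forall x \exists y Rxy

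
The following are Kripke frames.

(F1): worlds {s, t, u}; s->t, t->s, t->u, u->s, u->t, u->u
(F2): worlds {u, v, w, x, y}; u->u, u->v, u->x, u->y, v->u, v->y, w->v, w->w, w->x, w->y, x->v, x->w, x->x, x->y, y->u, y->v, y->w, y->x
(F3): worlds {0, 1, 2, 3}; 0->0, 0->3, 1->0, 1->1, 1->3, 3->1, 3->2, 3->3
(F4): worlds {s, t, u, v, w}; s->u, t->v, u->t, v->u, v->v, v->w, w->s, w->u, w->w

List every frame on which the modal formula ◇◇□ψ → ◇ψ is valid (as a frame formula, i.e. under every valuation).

Frame correspondent (Sahlqvist): ∀x ∀y (xR²y → ∃w (yRw ∧ xRw)) — i.e. a generalized confluence (Geach) condition.
(F1): fails — tR²s but no w with sRw and tRw.
(F2): satisfies the condition.
(F3): fails — 0R²2 but no w with 2Rw and 0Rw.
(F4): fails — sR²t but no w* with tRw* and sRw*.
Valid on: (F2).

(F2)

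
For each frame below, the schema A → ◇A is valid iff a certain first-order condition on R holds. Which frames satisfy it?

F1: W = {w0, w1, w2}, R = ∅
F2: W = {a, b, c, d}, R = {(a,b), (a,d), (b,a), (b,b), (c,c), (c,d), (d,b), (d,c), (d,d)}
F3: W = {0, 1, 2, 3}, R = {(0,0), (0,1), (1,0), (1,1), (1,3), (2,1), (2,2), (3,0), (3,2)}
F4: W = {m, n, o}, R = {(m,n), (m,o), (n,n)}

none

Frame correspondent (Sahlqvist): ∀x Rxx — i.e. reflexivity.
F1: fails — world w0 does not see itself.
F2: fails — world a does not see itself.
F3: fails — world 3 does not see itself.
F4: fails — world m does not see itself.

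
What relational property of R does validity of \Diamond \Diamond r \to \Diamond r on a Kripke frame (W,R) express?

Equivalently (dual form): □r → □□r.
Suppose □r→□□r is valid. Take Rxy, Ryz and set V(r)={w : Rxw}. Then □r at x, so □□r at x, so □r at y, so r at z, i.e. Rxz.

transitivity: \forall x \forall y \forall z (Rxy \wedge Ryz \to Rxz)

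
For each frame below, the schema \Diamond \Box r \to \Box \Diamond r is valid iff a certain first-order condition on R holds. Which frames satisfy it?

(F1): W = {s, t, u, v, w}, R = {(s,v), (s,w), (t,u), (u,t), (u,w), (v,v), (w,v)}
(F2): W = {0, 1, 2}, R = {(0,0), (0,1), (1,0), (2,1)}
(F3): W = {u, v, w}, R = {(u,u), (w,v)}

The schema corresponds to convergence: \forall x \forall y \forall z (Rxy \wedge Rxz \to \exists w (Ryw \wedge Rzw)).
(F1): fails — Ruw and Rut but w and t have no common successor.
(F2): condition met.
(F3): fails — Rwv and Rwv but v and v have no common successor.

(F2)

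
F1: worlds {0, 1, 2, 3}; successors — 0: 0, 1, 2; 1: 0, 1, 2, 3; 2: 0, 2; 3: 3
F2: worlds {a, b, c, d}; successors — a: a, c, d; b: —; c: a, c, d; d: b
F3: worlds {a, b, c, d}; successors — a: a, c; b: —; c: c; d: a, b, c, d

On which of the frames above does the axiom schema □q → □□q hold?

F3

This is the axiom for transitivity; its first-order frame correspondent is ∀x ∀y ∀z (Rxy ∧ Ryz → Rxz).
F1: fails — R01 and R13 but not R03.
F2: fails — Rcd and Rdb but not Rcb.
F3: holds.
Valid on: F3.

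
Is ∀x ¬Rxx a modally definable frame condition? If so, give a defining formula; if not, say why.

No

Any modally definable frame class is closed under surjective bounded morphisms.
The 3-cycle (worlds a,b,c with a→b→c→a) is irreflexive, and the map sending every world to a single reflexive point • is a surjective bounded morphism (forth: every edge maps to (•,•); back: every world has a successor). So any modal formula valid on the 3-cycle is also valid on the reflexive point, which is not irreflexive.
So no modal formula (or set of formulas) defines exactly the irreflexive frames.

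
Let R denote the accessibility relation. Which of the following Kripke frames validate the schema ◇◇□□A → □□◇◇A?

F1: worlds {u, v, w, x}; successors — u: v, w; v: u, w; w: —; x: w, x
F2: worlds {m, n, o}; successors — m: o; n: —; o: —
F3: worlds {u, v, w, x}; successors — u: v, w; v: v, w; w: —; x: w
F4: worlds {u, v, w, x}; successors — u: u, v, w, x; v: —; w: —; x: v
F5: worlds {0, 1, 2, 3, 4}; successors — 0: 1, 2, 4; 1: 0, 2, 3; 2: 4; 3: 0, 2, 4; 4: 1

F2

This is the axiom for a generalized confluence (Geach) condition; its first-order frame correspondent is ∀x ∀y ∀z ((xR²y ∧ xR²z) → ∃w (yR²w ∧ zR²w)).
F1: fails — uR²u, uR²w but no t with uR²t and wR²t.
F2: condition met.
F3: fails — uR²v, uR²w but no t with vR²t and wR²t.
F4: fails — uR²u, uR²v but no t with uR²t and vR²t.
F5: fails — 0R²2, 0R²4 but no w with 2R²w and 4R²w.
Valid on: F2.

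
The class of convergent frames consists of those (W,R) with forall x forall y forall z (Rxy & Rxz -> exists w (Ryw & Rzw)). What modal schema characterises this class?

The condition is convergence. The .2 schema ◇□s → □◇s defines it.
Suppose ◇□s→□◇s is valid. Take Rxy, Rxz and set V(s)={w : Ryw}. Then □s at y so ◇□s at x, so □◇s at x, so ◇s at z, giving w with Rzw and Ryw.

◇□s → □◇s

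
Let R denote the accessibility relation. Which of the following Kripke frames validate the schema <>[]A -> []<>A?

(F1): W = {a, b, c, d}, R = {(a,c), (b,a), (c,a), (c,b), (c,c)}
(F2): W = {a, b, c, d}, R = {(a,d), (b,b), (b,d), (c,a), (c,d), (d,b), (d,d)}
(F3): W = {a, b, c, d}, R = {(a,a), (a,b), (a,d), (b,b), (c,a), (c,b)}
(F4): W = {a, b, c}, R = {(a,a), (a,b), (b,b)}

(F2), (F4)

This is the axiom for convergence; its first-order frame correspondent is forall x forall y forall z (Rxy & Rxz -> exists w (Ryw & Rzw)).
(F1): fails — Rcb and Rca but b and a have no common successor.
(F2): holds.
(F3): fails — Rab and Rad but b and d have no common successor.
(F4): holds.
Valid on: (F2), (F4).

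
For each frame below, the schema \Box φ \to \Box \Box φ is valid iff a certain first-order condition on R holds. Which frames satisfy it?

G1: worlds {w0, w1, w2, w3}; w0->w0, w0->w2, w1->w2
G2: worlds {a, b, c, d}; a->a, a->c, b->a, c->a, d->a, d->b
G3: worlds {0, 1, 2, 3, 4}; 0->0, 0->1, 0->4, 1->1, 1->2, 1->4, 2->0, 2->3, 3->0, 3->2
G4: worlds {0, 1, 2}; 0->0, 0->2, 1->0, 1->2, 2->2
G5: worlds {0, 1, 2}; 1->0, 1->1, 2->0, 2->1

The schema corresponds to transitivity: \forall x \forall y \forall z (Rxy \wedge Ryz \to Rxz).
G1: ✓.
G2: fails — Rba and Rac but not Rbc.
G3: fails — R32 and R23 but not R33.
G4: ✓.
G5: ✓.
Valid on: G1, G4, G5.

G1, G4, G5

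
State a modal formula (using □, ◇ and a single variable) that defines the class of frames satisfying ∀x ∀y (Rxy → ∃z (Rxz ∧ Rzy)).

A defining formula is □□p → □p (the C4 axiom).

□□p → □p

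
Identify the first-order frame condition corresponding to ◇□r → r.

symmetry

Replacing r by ¬r and contraposing gives the equivalent schema r → □◇r.
Suppose r→□◇r is valid. Take Rxy and set V(r)={x}. Then r at x, so □◇r at x, so ◇r at y, so some z with Ryz has r; z=x, i.e. Ryx.
Conversely, on a frame with symmetry the schema holds at every world under every valuation.
Frame condition: ∀x ∀y (Rxy → Ryx).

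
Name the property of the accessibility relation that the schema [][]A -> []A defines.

Suppose □□A→□A is valid. Take Rxy and set V(A)={w : xR²w}. Then □□A at x, so □A at x, so A at y, i.e. ∃z(Rxz∧Rzy).

density: forall x forall y (Rxy -> exists z (Rxz & Rzy))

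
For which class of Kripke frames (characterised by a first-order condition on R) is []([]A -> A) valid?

shift-reflexivity: forall x forall y (Rxy -> Ryy)

Suppose □(□A→A) is valid. Take Rxy and set V(A)={w : Ryw}. Then at y, □A holds; since □(□A→A) at x, □A→A at y, so A at y, i.e. Ryy.
The converse is a direct semantic check.
So the correspondent is shift-reflexivity.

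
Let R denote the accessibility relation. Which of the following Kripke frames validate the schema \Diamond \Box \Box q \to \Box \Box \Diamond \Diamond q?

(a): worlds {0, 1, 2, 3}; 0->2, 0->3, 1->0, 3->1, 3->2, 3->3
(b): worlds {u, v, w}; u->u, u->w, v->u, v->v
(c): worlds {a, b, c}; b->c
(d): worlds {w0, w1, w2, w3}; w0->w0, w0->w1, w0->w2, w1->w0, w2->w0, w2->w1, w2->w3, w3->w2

(c), (d)

Frame correspondent (Sahlqvist): \forall x \forall y \forall z ((xRy \wedge x R^2 z) \to \exists w (y R^2 w \wedge z R^2 w)) — i.e. a generalized confluence (Geach) condition.
(a): fails — 0R2, 0R²1 but no w with 2R²w and 1R²w.
(b): fails — uRu, uR²w but no t with uR²t and wR²t.
(c): ✓.
(d): ✓.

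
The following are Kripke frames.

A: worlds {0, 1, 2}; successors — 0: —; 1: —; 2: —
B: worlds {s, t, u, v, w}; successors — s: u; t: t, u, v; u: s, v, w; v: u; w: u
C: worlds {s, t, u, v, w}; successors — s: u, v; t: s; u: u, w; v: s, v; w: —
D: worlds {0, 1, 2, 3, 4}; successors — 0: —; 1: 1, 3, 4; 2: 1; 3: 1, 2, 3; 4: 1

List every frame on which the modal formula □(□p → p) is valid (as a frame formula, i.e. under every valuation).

A

Frame correspondent (Sahlqvist): ∀x ∀y (Rxy → Ryy) — i.e. shift-reflexivity.
A: holds.
B: fails — Ruv but not Rvv.
C: fails — Ruw but not Rww.
D: fails — R32 but not R22.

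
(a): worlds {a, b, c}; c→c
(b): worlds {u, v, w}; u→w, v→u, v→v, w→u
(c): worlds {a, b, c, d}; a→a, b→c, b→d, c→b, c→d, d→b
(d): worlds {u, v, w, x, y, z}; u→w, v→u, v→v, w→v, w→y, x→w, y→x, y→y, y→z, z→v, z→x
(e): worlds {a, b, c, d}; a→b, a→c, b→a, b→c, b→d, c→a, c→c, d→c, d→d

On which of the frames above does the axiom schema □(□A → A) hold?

(a)

Frame correspondent (Sahlqvist): ∀x ∀y (Rxy → Ryy) — i.e. shift-reflexivity.
(a): satisfies the condition.
(b): fails — Rvu but not Ruu.
(c): fails — Rbc but not Rcc.
(d): fails — Rxw but not Rww.
(e): fails — Rab but not Rbb.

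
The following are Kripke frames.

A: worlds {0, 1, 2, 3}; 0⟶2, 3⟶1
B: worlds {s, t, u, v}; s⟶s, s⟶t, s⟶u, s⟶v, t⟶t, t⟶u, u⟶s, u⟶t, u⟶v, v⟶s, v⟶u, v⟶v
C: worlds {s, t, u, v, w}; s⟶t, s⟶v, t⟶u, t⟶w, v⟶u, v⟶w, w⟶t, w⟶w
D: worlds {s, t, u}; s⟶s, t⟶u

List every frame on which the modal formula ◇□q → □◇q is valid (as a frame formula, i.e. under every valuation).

This is the axiom for convergence; its first-order frame correspondent is ∀x ∀y ∀z (Rxy ∧ Rxz → ∃w (Ryw ∧ Rzw)).
A: fails — R02 and R02 but 2 and 2 have no common successor.
B: ✓.
C: fails — Rtw and Rtu but w and u have no common successor.
D: fails — Rtu and Rtu but u and u have no common successor.

B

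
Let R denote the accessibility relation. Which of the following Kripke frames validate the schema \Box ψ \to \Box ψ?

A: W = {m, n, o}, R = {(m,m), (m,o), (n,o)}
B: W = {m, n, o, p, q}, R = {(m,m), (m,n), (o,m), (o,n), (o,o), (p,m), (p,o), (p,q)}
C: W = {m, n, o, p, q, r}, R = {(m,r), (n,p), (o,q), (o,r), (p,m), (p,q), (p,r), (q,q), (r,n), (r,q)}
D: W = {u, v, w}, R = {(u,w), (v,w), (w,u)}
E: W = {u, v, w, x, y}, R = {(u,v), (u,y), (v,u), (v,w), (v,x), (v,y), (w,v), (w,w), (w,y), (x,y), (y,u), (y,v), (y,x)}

A, B, C, D, E

The schema corresponds to a generalized confluence (Geach) condition: \forall x \forall z (xRz \to \exists w (xRw \wedge z = w)).
A: ✓.
B: ✓.
C: ✓.
D: ✓.
E: ✓.
Valid on: A, B, C, D, E.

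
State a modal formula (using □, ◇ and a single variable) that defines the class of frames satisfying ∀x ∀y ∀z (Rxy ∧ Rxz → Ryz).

◇ψ → □◇ψ

The condition is the Euclidean property. The 5 schema ◇ψ → □◇ψ defines it.
Suppose ◇ψ→□◇ψ is valid. Take Rxy, Rxz and set V(ψ)={y}. Then ◇ψ at x, so □◇ψ at x, so ◇ψ at z, so some w with Rzw has ψ; w=y, i.e. Rzy. By symmetry of the argument, Ryz.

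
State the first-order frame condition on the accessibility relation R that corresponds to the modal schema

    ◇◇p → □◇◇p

∀x ∀y ∀z ((xR²y ∧ xRz) → ∃w (y = w ∧ zR²w))

This is a Sahlqvist (Geach-type) schema ◇^2□^0p → □^1◇^2p.
Minimal-valuation argument: fix x; take any y with xR^2y and any z with xR^1z. Set V(p) to the set of worlds R-reachable from y in exactly 0 steps. Then □^0p holds at y, so the antecedent holds at x; validity forces ◇^2p at z, giving a w with zR^2w and yR^0w.
First-order correspondent: ∀x ∀y ∀z ((xR²y ∧ xRz) → ∃w (y = w ∧ zR²w)).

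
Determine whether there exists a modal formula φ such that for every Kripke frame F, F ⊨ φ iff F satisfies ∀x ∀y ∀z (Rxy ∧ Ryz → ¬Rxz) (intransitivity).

Not modally definable

Modal frame validity is preserved under surjective bounded morphisms.
The 5-cycle (worlds a,b,c,d,e with a→b→c→d→e→a) is intransitive. Mapping every world to a single reflexive point • is a surjective bounded morphism; the reflexive point is not intransitive (R••∧R•• but R••).
Hence intransitivity is not modally definable.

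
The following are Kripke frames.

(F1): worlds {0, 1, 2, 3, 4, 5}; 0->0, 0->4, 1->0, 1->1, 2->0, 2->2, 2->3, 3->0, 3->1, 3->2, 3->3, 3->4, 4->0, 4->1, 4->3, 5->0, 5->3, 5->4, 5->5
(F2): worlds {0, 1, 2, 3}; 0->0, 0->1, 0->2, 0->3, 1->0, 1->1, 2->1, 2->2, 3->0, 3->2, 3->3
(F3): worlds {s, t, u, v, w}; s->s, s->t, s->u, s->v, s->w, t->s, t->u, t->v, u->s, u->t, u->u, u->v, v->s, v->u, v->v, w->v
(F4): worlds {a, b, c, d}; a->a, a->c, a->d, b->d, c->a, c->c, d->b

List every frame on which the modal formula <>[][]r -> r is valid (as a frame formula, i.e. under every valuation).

(F3)

This is the axiom for a generalized confluence (Geach) condition; its first-order frame correspondent is forall x forall y (xRy -> exists w (y R^2 w & x = w)).
(F1): fails — 2R0 but no w with 0R²w and 2=w.
(F2): fails — 3R2 but no w with 2R²w and 3=w.
(F3): condition met.
(F4): fails — aRd but no w with dR²w and a=w.
Valid on: (F3).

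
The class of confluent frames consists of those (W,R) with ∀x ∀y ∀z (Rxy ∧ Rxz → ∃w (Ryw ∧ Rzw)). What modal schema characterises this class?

The condition is convergence. The .2 schema ◇□s → □◇s defines it.
Suppose ◇□s→□◇s is valid. Take Rxy, Rxz and set V(s)={w : Ryw}. Then □s at y so ◇□s at x, so □◇s at x, so ◇s at z, giving w with Rzw and Ryw.

◇□s → □◇s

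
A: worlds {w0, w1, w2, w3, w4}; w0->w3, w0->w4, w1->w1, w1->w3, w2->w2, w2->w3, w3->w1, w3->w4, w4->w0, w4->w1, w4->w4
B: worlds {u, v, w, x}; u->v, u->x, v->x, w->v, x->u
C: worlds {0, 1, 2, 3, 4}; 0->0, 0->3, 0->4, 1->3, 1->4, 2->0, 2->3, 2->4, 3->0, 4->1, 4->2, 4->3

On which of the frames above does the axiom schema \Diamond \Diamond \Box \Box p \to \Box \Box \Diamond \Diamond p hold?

This is the axiom for a generalized confluence (Geach) condition; its first-order frame correspondent is \forall x \forall y \forall z ((x R^2 y \wedge x R^2 z) \to \exists w (y R^2 w \wedge z R^2 w)).
A: satisfies the condition.
B: fails — xR²v, xR²x but no t with vR²t and xR²t.
C: satisfies the condition.
Valid on: A, C.

A, C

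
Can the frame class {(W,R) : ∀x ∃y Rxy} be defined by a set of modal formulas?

Definable; □p → ◇p defines it

Yes: it is seriality, defined by the D schema □p → ◇p.
Suppose □p→◇p is valid. At any x set V(p)=W. Then □p at x, so ◇p at x, so x has a successor.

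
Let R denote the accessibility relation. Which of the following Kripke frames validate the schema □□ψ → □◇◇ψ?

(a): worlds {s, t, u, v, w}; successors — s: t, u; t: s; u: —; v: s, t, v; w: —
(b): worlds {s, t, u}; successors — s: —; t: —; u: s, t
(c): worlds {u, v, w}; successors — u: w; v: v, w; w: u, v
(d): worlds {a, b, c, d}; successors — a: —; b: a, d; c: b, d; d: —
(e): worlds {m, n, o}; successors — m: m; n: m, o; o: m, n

(c), (e)

Frame correspondent (Sahlqvist): ∀x ∀z (xRz → ∃w (xR²w ∧ zR²w)) — i.e. a generalized confluence (Geach) condition.
(a): fails — sRt but no w* with sR²w* and tR²w*.
(b): fails — uRs but no w with uR²w and sR²w.
(c): condition met.
(d): fails — bRa but no w with bR²w and aR²w.
(e): condition met.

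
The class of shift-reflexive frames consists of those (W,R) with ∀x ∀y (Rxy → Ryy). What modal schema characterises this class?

This is shift-reflexivity; the standard corresponding axiom is T□: □(□q → q).
Suppose □(□q→q) is valid. Take Rxy and set V(q)={w : Ryw}. Then at y, □q holds; since □(□q→q) at x, □q→q at y, so q at y, i.e. Ryy.

□(□q → q)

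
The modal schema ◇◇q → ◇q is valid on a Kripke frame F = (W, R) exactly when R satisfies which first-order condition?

transitivity

Replacing q by ¬q and contraposing gives the equivalent schema □q → □□q.
Suppose □q→□□q is valid. Take Rxy, Ryz and set V(q)={w : Rxw}. Then □q at x, so □□q at x, so □q at y, so q at z, i.e. Rxz.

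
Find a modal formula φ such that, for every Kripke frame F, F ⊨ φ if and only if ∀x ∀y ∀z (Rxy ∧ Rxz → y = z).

◇q → □q

A defining formula is ◇q → □q (the CD axiom).
Suppose ◇q→□q is valid. Take Rxy, Rxz and set V(q)={y}. Then ◇q at x, so □q at x, so q at z, i.e. z=y.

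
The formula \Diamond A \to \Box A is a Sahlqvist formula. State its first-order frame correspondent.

partial functionality: \forall x \forall y \forall z (Rxy \wedge Rxz \to y = z)

Suppose ◇A→□A is valid. Take Rxy, Rxz and set V(A)={y}. Then ◇A at x, so □A at x, so A at z, i.e. z=y.
Conversely, any frame satisfying \forall x \forall y \forall z (Rxy \wedge Rxz \to y = z) validates the schema.
Frame condition: \forall x \forall y \forall z (Rxy \wedge Rxz \to y = z).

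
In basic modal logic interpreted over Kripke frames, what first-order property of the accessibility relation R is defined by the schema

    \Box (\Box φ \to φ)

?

Suppose □(□φ→φ) is valid. Take Rxy and set V(φ)={w : Ryw}. Then at y, □φ holds; since □(□φ→φ) at x, □φ→φ at y, so φ at y, i.e. Ryy.
The converse is a direct semantic check.
Frame condition: \forall x \forall y (Rxy \to Ryy).

shift-reflexivity: \forall x \forall y (Rxy \to Ryy)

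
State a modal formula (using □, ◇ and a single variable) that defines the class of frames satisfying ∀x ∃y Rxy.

□ψ → ◇ψ

A defining formula is □ψ → ◇ψ (the D axiom).
Suppose □ψ→◇ψ is valid. At any x set V(ψ)=W. Then □ψ at x, so ◇ψ at x, so x has a successor.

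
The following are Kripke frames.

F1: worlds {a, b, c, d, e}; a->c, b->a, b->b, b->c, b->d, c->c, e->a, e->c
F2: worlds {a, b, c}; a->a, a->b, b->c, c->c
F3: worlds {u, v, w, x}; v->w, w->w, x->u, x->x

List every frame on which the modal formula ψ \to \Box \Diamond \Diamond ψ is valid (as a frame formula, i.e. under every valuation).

none

This is the axiom for a generalized confluence (Geach) condition; its first-order frame correspondent is \forall x \forall z (xRz \to \exists w (x = w \wedge z R^2 w)).
F1: fails — aRc but no w with a=w and cR²w.
F2: fails — aRb but no w with a=w and bR²w.
F3: fails — vRw but no t with v=t and wR²t.
Valid on no frame.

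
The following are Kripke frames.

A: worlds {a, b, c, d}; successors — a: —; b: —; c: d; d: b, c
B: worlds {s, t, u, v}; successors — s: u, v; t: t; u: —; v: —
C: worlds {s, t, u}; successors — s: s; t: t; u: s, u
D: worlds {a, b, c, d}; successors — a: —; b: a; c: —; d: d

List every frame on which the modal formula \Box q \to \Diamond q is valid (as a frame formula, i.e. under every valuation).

Frame correspondent (Sahlqvist): \forall x \exists y Rxy — i.e. seriality.
A: fails — world a has no successor.
B: fails — world u has no successor.
C: ✓.
D: fails — world a has no successor.
Valid on: C.

C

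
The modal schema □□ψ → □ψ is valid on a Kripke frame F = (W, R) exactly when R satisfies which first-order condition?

density

This is the C4 axiom.
It corresponds to density: ∀x ∀y (Rxy → ∃z (Rxz ∧ Rzy)).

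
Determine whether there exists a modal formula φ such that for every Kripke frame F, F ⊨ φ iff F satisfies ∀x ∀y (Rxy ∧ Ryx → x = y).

No

If a class were modally definable it would be closed under surjective bounded morphisms (Goldblatt–Thomason).
The 8-cycle (worlds w0,w1,w2,w3,w4,w5,w6,w7 with w0→w1→w2→w3→w4→w5→w6→w7→w0) is antisymmetric. Sending even-indexed worlds to • and odd-indexed worlds to ∘ is a surjective bounded morphism onto the two-world frame with •↔∘, which is not antisymmetric.
Hence antisymmetry is not modally definable.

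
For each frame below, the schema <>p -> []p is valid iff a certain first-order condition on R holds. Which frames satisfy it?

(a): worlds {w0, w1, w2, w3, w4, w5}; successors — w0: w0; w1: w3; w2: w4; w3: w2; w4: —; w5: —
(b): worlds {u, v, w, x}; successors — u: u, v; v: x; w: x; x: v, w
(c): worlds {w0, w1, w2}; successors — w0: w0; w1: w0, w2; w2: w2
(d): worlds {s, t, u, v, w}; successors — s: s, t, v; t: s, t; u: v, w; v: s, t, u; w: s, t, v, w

(a)

Frame correspondent (Sahlqvist): forall x forall y forall z (Rxy & Rxz -> y = z) — i.e. partial functionality.
(a): condition met.
(b): fails — u sees both u and v.
(c): fails — w1 sees both w0 and w2.
(d): fails — s sees both s and t.
Valid on: (a).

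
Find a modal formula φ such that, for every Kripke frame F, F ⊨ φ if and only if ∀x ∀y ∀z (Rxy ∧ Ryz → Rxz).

The condition is transitivity. The 4 schema □p → □□p defines it.
Suppose □p→□□p is valid. Take Rxy, Ryz and set V(p)={w : Rxw}. Then □p at x, so □□p at x, so □p at y, so p at z, i.e. Rxz.

□p → □□p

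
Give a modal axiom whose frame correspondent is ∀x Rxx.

The condition is reflexivity. The T schema □ψ → ψ defines it.
Suppose □ψ→ψ is valid. At any x set V(ψ)={w : Rxw}. Then □ψ holds at x, so ψ holds at x, i.e. Rxx.

□ψ → ψ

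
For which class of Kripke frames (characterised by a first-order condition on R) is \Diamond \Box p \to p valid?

Replacing p by ¬p and contraposing gives the equivalent schema p → □◇p.
Suppose p→□◇p is valid. Take Rxy and set V(p)={x}. Then p at x, so □◇p at x, so ◇p at y, so some z with Ryz has p; z=x, i.e. Ryx.

symmetry: \forall x \forall y (Rxy \to Ryx)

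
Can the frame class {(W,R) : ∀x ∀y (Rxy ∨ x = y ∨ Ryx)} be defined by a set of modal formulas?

No — not modally definable

If a class were modally definable it would be closed under disjoint unions (Goldblatt–Thomason).
Take 4 disjoint single-world reflexive frames: each is trivially connected, but their disjoint union has 4 worlds with no edge between distinct components, so it is not connected.
Hence connectedness of R is not modally definable.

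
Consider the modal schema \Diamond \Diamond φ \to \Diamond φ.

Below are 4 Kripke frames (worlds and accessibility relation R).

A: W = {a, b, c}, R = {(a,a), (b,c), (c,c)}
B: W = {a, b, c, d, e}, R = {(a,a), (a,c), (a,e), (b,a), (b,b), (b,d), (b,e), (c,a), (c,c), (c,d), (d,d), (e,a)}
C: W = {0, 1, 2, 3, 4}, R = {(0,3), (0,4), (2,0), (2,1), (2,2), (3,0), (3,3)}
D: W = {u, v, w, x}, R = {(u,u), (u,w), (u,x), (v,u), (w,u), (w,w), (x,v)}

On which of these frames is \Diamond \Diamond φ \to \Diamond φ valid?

The schema corresponds to transitivity: \forall x \forall y \forall z (Rxy \wedge Ryz \to Rxz).
A: holds.
B: fails — Rea and Rae but not Ree.
C: fails — R20 and R04 but not R24.
D: fails — Rwu and Rux but not Rwx.

A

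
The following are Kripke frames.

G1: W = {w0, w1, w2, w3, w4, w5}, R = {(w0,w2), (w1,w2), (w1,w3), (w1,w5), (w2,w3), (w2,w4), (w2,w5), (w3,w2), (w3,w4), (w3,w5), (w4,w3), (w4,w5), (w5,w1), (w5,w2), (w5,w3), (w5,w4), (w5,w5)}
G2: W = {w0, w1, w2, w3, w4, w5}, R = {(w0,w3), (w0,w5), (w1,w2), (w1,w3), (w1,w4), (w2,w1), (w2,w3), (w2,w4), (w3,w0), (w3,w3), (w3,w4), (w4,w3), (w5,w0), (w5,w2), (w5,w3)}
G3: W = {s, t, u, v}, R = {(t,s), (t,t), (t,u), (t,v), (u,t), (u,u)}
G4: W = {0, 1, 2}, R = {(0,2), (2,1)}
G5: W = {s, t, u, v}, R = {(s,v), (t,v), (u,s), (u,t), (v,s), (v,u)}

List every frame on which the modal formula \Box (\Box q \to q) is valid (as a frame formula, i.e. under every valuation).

none

This is the axiom for shift-reflexivity; its first-order frame correspondent is \forall x \forall y (Rxy \to Ryy).
G1: fails — Rw1w2 but not Rw2w2.
G2: fails — Rw1w2 but not Rw2w2.
G3: fails — Rtv but not Rvv.
G4: fails — R21 but not R11.
G5: fails — Rtv but not Rvv.
Valid on no frame.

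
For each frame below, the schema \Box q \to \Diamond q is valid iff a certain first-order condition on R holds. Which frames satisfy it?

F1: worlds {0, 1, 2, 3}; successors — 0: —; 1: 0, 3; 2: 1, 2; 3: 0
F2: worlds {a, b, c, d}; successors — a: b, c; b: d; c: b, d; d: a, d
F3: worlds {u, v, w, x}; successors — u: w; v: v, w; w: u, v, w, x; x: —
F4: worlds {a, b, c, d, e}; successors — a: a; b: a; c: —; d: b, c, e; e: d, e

F2

The schema corresponds to seriality: \forall x \exists y Rxy.
F1: fails — world 0 has no successor.
F2: ✓.
F3: fails — world x has no successor.
F4: fails — world c has no successor.
Valid on: F2.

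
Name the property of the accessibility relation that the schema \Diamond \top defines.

◇⊤ holds at w iff w has a successor, so frame-validity of ◇⊤ is exactly seriality. Equivalently via □r → ◇r:
Suppose □r→◇r is valid. At any x set V(r)=W. Then □r at x, so ◇r at x, so x has a successor.

seriality: \forall x \exists y Rxy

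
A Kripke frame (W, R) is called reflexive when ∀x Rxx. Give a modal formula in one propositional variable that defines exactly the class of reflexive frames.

This is reflexivity; the standard corresponding axiom is T: □q → q.

□q → q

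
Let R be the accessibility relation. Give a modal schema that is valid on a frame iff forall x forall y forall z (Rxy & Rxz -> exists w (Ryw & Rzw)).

This is convergence; the standard corresponding axiom is .2: ◇□ψ → □◇ψ.
Suppose ◇□ψ→□◇ψ is valid. Take Rxy, Rxz and set V(ψ)={w : Ryw}. Then □ψ at y so ◇□ψ at x, so □◇ψ at x, so ◇ψ at z, giving w with Rzw and Ryw.

◇□ψ → □◇ψ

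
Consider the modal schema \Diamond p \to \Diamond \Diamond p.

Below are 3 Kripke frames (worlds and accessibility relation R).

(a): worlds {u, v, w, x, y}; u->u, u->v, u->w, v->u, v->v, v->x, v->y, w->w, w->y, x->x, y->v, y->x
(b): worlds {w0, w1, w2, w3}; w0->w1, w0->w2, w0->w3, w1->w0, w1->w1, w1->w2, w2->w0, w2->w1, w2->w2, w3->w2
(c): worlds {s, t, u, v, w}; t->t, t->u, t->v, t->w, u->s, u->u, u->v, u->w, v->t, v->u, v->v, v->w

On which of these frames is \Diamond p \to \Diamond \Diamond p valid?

(a), (c)

This is the axiom for a generalized confluence (Geach) condition; its first-order frame correspondent is \forall x \forall y (xRy \to \exists w (y = w \wedge x R^2 w)).
(a): holds.
(b): fails — w0Rw3 but no w with w3=w and w0R²w.
(c): holds.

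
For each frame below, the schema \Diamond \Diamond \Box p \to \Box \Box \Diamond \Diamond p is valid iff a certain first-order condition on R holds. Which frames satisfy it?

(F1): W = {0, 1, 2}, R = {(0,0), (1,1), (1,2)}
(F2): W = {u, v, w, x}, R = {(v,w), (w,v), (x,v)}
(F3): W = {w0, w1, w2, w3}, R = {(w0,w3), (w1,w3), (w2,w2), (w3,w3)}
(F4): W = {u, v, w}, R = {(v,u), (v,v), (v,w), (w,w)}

The schema corresponds to a generalized confluence (Geach) condition: \forall x \forall y \forall z ((x R^2 y \wedge x R^2 z) \to \exists w (yRw \wedge z R^2 w)).
(F1): fails — 1R²1, 1R²2 but no w with 1Rw and 2R²w.
(F2): fails — vR²v, vR²v but no t with vRt and vR²t.
(F3): holds.
(F4): fails — vR²u, vR²u but no t with uRt and uR²t.

(F3)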